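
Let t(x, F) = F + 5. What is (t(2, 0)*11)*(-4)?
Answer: -220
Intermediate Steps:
t(x, F) = 5 + F
(t(2, 0)*11)*(-4) = ((5 + 0)*11)*(-4) = (5*11)*(-4) = 55*(-4) = -220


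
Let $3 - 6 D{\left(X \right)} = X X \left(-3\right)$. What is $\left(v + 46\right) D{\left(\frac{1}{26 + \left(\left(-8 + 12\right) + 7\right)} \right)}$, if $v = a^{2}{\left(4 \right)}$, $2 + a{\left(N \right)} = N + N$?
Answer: $\frac{56170}{1369} \approx 41.03$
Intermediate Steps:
$a{\left(N \right)} = -2 + 2 N$ ($a{\left(N \right)} = -2 + \left(N + N\right) = -2 + 2 N$)
$v = 36$ ($v = \left(-2 + 2 \cdot 4\right)^{2} = \left(-2 + 8\right)^{2} = 6^{2} = 36$)
$D{\left(X \right)} = \frac{1}{2} + \frac{X^{2}}{2}$ ($D{\left(X \right)} = \frac{1}{2} - \frac{X X \left(-3\right)}{6} = \frac{1}{2} - \frac{X^{2} \left(-3\right)}{6} = \frac{1}{2} - \frac{\left(-3\right) X^{2}}{6} = \frac{1}{2} + \frac{X^{2}}{2}$)
$\left(v + 46\right) D{\left(\frac{1}{26 + \left(\left(-8 + 12\right) + 7\right)} \right)} = \left(36 + 46\right) \left(\frac{1}{2} + \frac{\left(\frac{1}{26 + \left(\left(-8 + 12\right) + 7\right)}\right)^{2}}{2}\right) = 82 \left(\frac{1}{2} + \frac{\left(\frac{1}{26 + \left(4 + 7\right)}\right)^{2}}{2}\right) = 82 \left(\frac{1}{2} + \frac{\left(\frac{1}{26 + 11}\right)^{2}}{2}\right) = 82 \left(\frac{1}{2} + \frac{\left(\frac{1}{37}\right)^{2}}{2}\right) = 82 \left(\frac{1}{2} + \frac{1}{2 \cdot 1369}\right) = 82 \left(\frac{1}{2} + \frac{1}{2} \cdot \frac{1}{1369}\right) = 82 \left(\frac{1}{2} + \frac{1}{2738}\right) = 82 \cdot \frac{685}{1369} = \frac{56170}{1369}$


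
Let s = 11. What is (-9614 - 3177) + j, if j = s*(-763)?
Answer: -21184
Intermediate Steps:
j = -8393 (j = 11*(-763) = -8393)
(-9614 - 3177) + j = (-9614 - 3177) - 8393 = -12791 - 8393 = -21184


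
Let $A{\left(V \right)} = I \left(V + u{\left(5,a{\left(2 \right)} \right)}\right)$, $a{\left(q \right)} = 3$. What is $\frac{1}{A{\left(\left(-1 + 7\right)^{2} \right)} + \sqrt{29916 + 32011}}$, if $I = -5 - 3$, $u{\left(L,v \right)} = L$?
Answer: $- \frac{328}{45657} - \frac{\sqrt{61927}}{45657} \approx -0.012634$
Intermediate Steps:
$I = -8$
$A{\left(V \right)} = -40 - 8 V$ ($A{\left(V \right)} = - 8 \left(V + 5\right) = - 8 \left(5 + V\right) = -40 - 8 V$)
$\frac{1}{A{\left(\left(-1 + 7\right)^{2} \right)} + \sqrt{29916 + 32011}} = \frac{1}{\left(-40 - 8 \left(-1 + 7\right)^{2}\right) + \sqrt{29916 + 32011}} = \frac{1}{\left(-40 - 8 \cdot 6^{2}\right) + \sqrt{61927}} = \frac{1}{\left(-40 - 288\right) + \sqrt{61927}} = \frac{1}{-328 + \sqrt{61927}}$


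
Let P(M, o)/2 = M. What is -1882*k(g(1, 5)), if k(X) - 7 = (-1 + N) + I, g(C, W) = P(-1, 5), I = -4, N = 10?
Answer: -22584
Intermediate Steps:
P(M, o) = 2*M
g(C, W) = -2 (g(C, W) = 2*(-1) = -2)
k(X) = 12 (k(X) = 7 + ((-1 + 10) - 4) = 7 + (9 - 4) = 7 + 5 = 12)
-1882*k(g(1, 5)) = -1882*12 = -22584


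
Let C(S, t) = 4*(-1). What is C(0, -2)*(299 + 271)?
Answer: -2280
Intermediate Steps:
C(S, t) = -4
C(0, -2)*(299 + 271) = -4*(299 + 271) = -4*570 = -2280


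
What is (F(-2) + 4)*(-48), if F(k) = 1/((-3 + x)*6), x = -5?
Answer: -191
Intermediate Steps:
F(k) = -1/48 (F(k) = 1/((-3 - 5)*6) = 1/(-8*6) = 1/(-48) = -1/48)
(F(-2) + 4)*(-48) = (-1/48 + 4)*(-48) = (191/48)*(-48) = -191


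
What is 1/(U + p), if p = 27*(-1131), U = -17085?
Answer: -1/47622 ≈ -2.0999e-5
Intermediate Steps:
p = -30537
1/(U + p) = 1/(-17085 - 30537) = 1/(-47622) = -1/47622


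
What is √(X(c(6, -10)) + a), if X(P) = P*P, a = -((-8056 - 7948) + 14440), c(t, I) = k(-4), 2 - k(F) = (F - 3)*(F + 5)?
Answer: √1645 ≈ 40.559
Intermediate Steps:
k(F) = 2 - (-3 + F)*(5 + F) (k(F) = 2 - (F - 3)*(F + 5) = 2 - (-3 + F)*(5 + F))
c(t, I) = 9 (c(t, I) = 17 - 1*(-4)² - 2*(-4) = 17 - 1*16 + 8 = 17 - 16 + 8 = 9)
a = 1564 (a = -(-16004 + 14440) = -1*(-1564) = 1564)
X(P) = P²
√(X(c(6, -10)) + a) = √(9² + 1564) = √(81 + 1564) = √1645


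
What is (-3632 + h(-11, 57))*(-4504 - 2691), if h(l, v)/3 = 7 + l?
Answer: 26218580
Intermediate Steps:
h(l, v) = 21 + 3*l (h(l, v) = 3*(7 + l) = 21 + 3*l)
(-3632 + h(-11, 57))*(-4504 - 2691) = (-3632 + (21 + 3*(-11)))*(-4504 - 2691) = (-3632 + (21 - 33))*(-7195) = (-3632 - 12)*(-7195) = -3644*(-7195) = 26218580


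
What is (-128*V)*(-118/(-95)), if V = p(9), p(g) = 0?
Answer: 0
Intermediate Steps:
V = 0
(-128*V)*(-118/(-95)) = (-128*0)*(-118/(-95)) = 0*(-118*(-1/95)) = 0*(118/95) = 0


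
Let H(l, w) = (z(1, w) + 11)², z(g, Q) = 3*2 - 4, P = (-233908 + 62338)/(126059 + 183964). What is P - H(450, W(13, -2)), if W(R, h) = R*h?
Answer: -131743/777 ≈ -169.55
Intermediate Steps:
P = -430/777 (P = -171570/310023 = -171570*1/310023 = -430/777 ≈ -0.55341)
z(g, Q) = 2 (z(g, Q) = 6 - 4 = 2)
H(l, w) = 169 (H(l, w) = (2 + 11)² = 13² = 169)
P - H(450, W(13, -2)) = -430/777 - 1*169 = -430/777 - 169 = -131743/777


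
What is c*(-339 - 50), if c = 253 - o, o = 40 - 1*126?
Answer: -131871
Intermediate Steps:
o = -86 (o = 40 - 126 = -86)
c = 339 (c = 253 - 1*(-86) = 253 + 86 = 339)
c*(-339 - 50) = 339*(-339 - 50) = 339*(-389) = -131871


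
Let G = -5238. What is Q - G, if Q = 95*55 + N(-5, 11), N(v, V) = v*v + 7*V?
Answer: 10565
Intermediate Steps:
N(v, V) = v² + 7*V
Q = 5327 (Q = 95*55 + ((-5)² + 7*11) = 5225 + (25 + 77) = 5225 + 102 = 5327)
Q - G = 5327 - 1*(-5238) = 5327 + 5238 = 10565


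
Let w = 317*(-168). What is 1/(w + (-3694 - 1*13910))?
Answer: -1/70860 ≈ -1.4112e-5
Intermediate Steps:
w = -53256
1/(w + (-3694 - 1*13910)) = 1/(-53256 + (-3694 - 1*13910)) = 1/(-53256 + (-3694 - 13910)) = 1/(-53256 - 17604) = 1/(-70860) = -1/70860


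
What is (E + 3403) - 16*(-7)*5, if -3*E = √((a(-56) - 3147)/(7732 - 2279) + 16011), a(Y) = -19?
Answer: 3963 - √476073167101/16359 ≈ 3920.8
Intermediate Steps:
E = -√476073167101/16359 (E = -√((-19 - 3147)/(7732 - 2279) + 16011)/3 = -√(-3166/5453 + 16011)/3 = -√476073167101/16359 ≈ -42.177)
(E + 3403) - 16*(-7)*5 = (-√476073167101/16359 + 3403) - 16*(-7)*5 = (3403 - √476073167101/16359) + 112*5 = (3403 - √476073167101/16359) + 560 = 3963 - √476073167101/16359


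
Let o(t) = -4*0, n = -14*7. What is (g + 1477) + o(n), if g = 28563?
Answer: 30040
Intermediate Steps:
n = -98
o(t) = 0
(g + 1477) + o(n) = (28563 + 1477) + 0 = 30040 + 0 = 30040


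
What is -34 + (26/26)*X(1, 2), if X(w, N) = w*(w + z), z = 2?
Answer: -31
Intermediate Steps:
X(w, N) = w*(2 + w) (X(w, N) = w*(w + 2) = w*(2 + w))
-34 + (26/26)*X(1, 2) = -34 + (26/26)*(1*(2 + 1)) = -34 + (26*(1/26))*(1*3) = -34 + 1*3 = -34 + 3 = -31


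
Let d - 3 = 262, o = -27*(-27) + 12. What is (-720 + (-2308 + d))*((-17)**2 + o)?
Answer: -2845890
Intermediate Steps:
o = 741 (o = 729 + 12 = 741)
d = 265 (d = 3 + 262 = 265)
(-720 + (-2308 + d))*((-17)**2 + o) = (-720 + (-2308 + 265))*((-17)**2 + 741) = (-720 - 2043)*(289 + 741) = -2763*1030 = -2845890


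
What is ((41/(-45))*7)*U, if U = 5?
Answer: -287/9 ≈ -31.889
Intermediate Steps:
((41/(-45))*7)*U = ((41/(-45))*7)*5 = ((41*(-1/45))*7)*5 = -41/45*7*5 = -287/45*5 = -287/9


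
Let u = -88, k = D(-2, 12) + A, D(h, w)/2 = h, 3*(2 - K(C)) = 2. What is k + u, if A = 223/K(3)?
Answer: 301/4 ≈ 75.250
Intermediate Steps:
K(C) = 4/3 (K(C) = 2 - ⅓*2 = 2 - ⅔ = 4/3)
D(h, w) = 2*h
A = 669/4 (A = 223/(4/3) = 223*(¾) = 669/4 ≈ 167.25)
k = 653/4 (k = 2*(-2) + 669/4 = -4 + 669/4 = 653/4 ≈ 163.25)
k + u = 653/4 - 88 = 301/4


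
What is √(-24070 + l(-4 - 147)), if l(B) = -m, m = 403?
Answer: I*√24473 ≈ 156.44*I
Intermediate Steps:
l(B) = -403 (l(B) = -1*403 = -403)
√(-24070 + l(-4 - 147)) = √(-24070 - 403) = √(-24473) = I*√24473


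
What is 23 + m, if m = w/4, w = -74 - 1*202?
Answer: -46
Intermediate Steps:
w = -276 (w = -74 - 202 = -276)
m = -69 (m = -276/4 = -276*¼ = -69)
23 + m = 23 - 69 = -46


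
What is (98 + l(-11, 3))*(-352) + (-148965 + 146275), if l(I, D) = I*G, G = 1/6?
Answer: -109622/3 ≈ -36541.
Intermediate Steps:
G = ⅙ ≈ 0.16667
l(I, D) = I/6 (l(I, D) = I*(⅙) = I/6)
(98 + l(-11, 3))*(-352) + (-148965 + 146275) = (98 + (⅙)*(-11))*(-352) + (-148965 + 146275) = (98 - 11/6)*(-352) - 2690 = (577/6)*(-352) - 2690 = -101552/3 - 2690 = -109622/3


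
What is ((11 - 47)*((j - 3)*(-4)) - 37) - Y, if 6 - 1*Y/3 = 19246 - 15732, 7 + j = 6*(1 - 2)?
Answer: 8183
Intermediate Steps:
j = -13 (j = -7 + 6*(1 - 2) = -7 + 6*(-1) = -7 - 6 = -13)
Y = -10524 (Y = 18 - 3*(19246 - 15732) = 18 - 3*3514 = 18 - 10542 = -10524)
((11 - 47)*((j - 3)*(-4)) - 37) - Y = ((11 - 47)*((-13 - 3)*(-4)) - 37) - 1*(-10524) = (-(-576)*(-4) - 37) + 10524 = (-36*64 - 37) + 10524 = (-2304 - 37) + 10524 = -2341 + 10524 = 8183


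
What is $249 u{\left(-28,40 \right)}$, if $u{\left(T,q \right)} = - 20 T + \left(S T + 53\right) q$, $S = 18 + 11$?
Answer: $-7420200$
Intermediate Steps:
$S = 29$
$u{\left(T,q \right)} = - 20 T + q \left(53 + 29 T\right)$ ($u{\left(T,q \right)} = - 20 T + \left(29 T + 53\right) q = - 20 T + \left(53 + 29 T\right) q = - 20 T + q \left(53 + 29 T\right)$)
$249 u{\left(-28,40 \right)} = 249 \left(\left(-20\right) \left(-28\right) + 53 \cdot 40 + 29 \left(-28\right) 40\right) = 249 \left(560 + 2120 - 32480\right) = 249 \left(-29800\right) = -7420200$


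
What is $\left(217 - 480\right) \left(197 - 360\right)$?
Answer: $42869$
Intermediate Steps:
$\left(217 - 480\right) \left(197 - 360\right) = - 263 \left(197 - 360\right) = \left(-263\right) \left(-163\right) = 42869$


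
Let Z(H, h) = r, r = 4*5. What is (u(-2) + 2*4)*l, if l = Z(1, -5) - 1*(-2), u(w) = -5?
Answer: 66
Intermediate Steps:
r = 20
Z(H, h) = 20
l = 22 (l = 20 - 1*(-2) = 20 + 2 = 22)
(u(-2) + 2*4)*l = (-5 + 2*4)*22 = (-5 + 8)*22 = 3*22 = 66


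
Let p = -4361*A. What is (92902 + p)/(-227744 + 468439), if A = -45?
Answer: 289147/240695 ≈ 1.2013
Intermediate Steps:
p = 196245 (p = -4361*(-45) = 196245)
(92902 + p)/(-227744 + 468439) = (92902 + 196245)/(-227744 + 468439) = 289147/240695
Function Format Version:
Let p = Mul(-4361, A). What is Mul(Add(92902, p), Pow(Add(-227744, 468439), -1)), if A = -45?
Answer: Rational(289147, 240695) ≈ 1.2013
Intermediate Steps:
p = 196245 (p = Mul(-4361, -45) = 196245)
Mul(Add(92902, p), Pow(Add(-227744, 468439), -1)) = Mul(Add(92902, 196245), Pow(Add(-227744, 468439), -1)) = Mul(289147, Pow(240695, -1)) = Mul(289147, Rational(1, 240695)) = Rational(289147, 240695)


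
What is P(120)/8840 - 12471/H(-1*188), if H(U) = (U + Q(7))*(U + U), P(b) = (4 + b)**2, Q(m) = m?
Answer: 117023177/75201880 ≈ 1.5561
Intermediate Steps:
H(U) = 2*U*(7 + U) (H(U) = (U + 7)*(U + U) = (7 + U)*(2*U) = 2*U*(7 + U))
P(120)/8840 - 12471/H(-1*188) = (4 + 120)**2/8840 - 12471*(-1/(376*(7 - 1*188))) = 124**2*(1/8840) - 12471*(-1/(376*(7 - 188))) = 15376*(1/8840) - 12471/(2*(-188)*(-181)) = 1922/1105 - 12471/68056 = 117023177/75201880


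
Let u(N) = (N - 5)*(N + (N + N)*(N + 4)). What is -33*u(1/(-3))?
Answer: -4400/9 ≈ -488.89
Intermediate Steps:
u(N) = (-5 + N)*(N + 2*N*(4 + N)) (u(N) = (-5 + N)*(N + (2*N)*(4 + N)) = (-5 + N)*(N + 2*N*(4 + N)))
-33*u(1/(-3)) = -33*(-45 - 1/(-3) + 2*(1/(-3))²)/(-3) = -(-11)*(-45 - 1*(-⅓) + 2*(-⅓)²) = -(-11)*(-45 + ⅓ + 2*(⅑)) = -(-11)*(-45 + ⅓ + 2/9) = -(-11)*(-400)/9 = -33*400/27 = -4400/9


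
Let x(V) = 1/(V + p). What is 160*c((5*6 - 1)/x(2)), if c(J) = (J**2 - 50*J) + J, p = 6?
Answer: 6792960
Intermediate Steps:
x(V) = 1/(6 + V) (x(V) = 1/(V + 6) = 1/(6 + V))
c(J) = J**2 - 49*J
160*c((5*6 - 1)/x(2)) = 160*(((5*6 - 1)/(1/(6 + 2)))*(-49 + (5*6 - 1)/(1/(6 + 2)))) = 160*(((30 - 1)/(1/8))*(-49 + (30 - 1)/(1/8))) = 160*((29/(1/8))*(-49 + 29/(1/8))) = 160*((29*8)*(-49 + 29*8)) = 160*(232*(-49 + 232)) = 160*(232*183) = 160*42456 = 6792960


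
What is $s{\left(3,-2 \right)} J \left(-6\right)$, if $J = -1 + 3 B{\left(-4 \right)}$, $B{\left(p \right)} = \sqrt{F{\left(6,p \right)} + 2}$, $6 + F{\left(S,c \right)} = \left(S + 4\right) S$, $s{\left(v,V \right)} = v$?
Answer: $18 - 108 \sqrt{14} \approx -386.1$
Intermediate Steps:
$F{\left(S,c \right)} = -6 + S \left(4 + S\right)$ ($F{\left(S,c \right)} = -6 + \left(S + 4\right) S = -6 + \left(4 + S\right) S = -6 + S \left(4 + S\right)$)
$B{\left(p \right)} = 2 \sqrt{14}$ ($B{\left(p \right)} = \sqrt{\left(-6 + 6^{2} + 4 \cdot 6\right) + 2} = \sqrt{\left(-6 + 36 + 24\right) + 2} = \sqrt{54 + 2} = \sqrt{56} = 2 \sqrt{14}$)
$J = -1 + 6 \sqrt{14}$ ($J = -1 + 3 \cdot 2 \sqrt{14} = -1 + 6 \sqrt{14} \approx 21.45$)
$s{\left(3,-2 \right)} J \left(-6\right) = 3 \left(-1 + 6 \sqrt{14}\right) \left(-6\right) = \left(-3 + 18 \sqrt{14}\right) \left(-6\right) = 18 - 108 \sqrt{14}$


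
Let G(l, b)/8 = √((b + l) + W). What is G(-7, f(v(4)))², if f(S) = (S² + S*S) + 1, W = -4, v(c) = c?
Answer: 1408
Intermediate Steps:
f(S) = 1 + 2*S² (f(S) = (S² + S²) + 1 = 2*S² + 1 = 1 + 2*S²)
G(l, b) = 8*√(-4 + b + l) (G(l, b) = 8*√((b + l) - 4) = 8*√(-4 + b + l))
G(-7, f(v(4)))² = (8*√(-4 + (1 + 2*4²) - 7))² = (8*√(-4 + (1 + 2*16) - 7))² = (8*√(-4 + (1 + 32) - 7))² = (8*√(-4 + 33 - 7))² = (8*√22)² = 1408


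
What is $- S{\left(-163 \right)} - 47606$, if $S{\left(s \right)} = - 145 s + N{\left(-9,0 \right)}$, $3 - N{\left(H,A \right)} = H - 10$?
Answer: $-71263$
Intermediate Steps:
$N{\left(H,A \right)} = 13 - H$ ($N{\left(H,A \right)} = 3 - \left(H - 10\right) = 3 - \left(-10 + H\right) = 13 - H$)
$S{\left(s \right)} = 22 - 145 s$ ($S{\left(s \right)} = - 145 s + \left(13 - -9\right) = - 145 s + \left(13 + 9\right) = - 145 s + 22 = 22 - 145 s$)
$- S{\left(-163 \right)} - 47606 = - (22 - -23635) - 47606 = - (22 + 23635) - 47606 = \left(-1\right) 23657 - 47606 = -23657 - 47606 = -71263$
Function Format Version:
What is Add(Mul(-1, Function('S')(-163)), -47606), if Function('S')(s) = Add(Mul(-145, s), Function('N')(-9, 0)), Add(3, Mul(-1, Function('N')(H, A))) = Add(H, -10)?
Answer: -71263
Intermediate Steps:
Function('N')(H, A) = Add(13, Mul(-1, H)) (Function('N')(H, A) = Add(3, Mul(-1, Add(H, -10))) = Add(3, Mul(-1, Add(-10, H))) = Add(3, Add(10, Mul(-1, H))) = Add(13, Mul(-1, H)))
Function('S')(s) = Add(22, Mul(-145, s)) (Function('S')(s) = Add(Mul(-145, s), Add(13, Mul(-1, -9))) = Add(Mul(-145, s), Add(13, 9)) = Add(Mul(-145, s), 22) = Add(22, Mul(-145, s)))
Add(Mul(-1, Function('S')(-163)), -47606) = Add(Mul(-1, Add(22, Mul(-145, -163))), -47606) = Add(Mul(-1, Add(22, 23635)), -47606) = Add(Mul(-1, 23657), -47606) = Add(-23657, -47606) = -71263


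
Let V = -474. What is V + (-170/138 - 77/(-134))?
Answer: -4388681/9246 ≈ -474.66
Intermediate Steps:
V + (-170/138 - 77/(-134)) = -474 + (-170/138 - 77/(-134)) = -474 + (-170*1/138 - 77*(-1/134)) = -474 + (-85/69 + 77/134) = -474 - 6077/9246 = -4388681/9246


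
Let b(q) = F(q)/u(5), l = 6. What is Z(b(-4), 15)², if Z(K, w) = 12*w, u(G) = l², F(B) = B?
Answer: 32400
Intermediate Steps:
u(G) = 36 (u(G) = 6² = 36)
b(q) = q/36
Z(b(-4), 15)² = (12*15)² = 180² = 32400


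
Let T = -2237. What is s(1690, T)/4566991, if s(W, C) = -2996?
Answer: -2996/4566991 ≈ -0.00065601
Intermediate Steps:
s(1690, T)/4566991 = -2996/4566991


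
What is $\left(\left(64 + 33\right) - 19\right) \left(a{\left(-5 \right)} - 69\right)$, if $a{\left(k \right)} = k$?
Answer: $-5772$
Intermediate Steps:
$\left(\left(64 + 33\right) - 19\right) \left(a{\left(-5 \right)} - 69\right) = \left(\left(64 + 33\right) - 19\right) \left(-5 - 69\right) = \left(97 - 19\right) \left(-5 - 69\right) = 78 \left(-74\right) = -5772$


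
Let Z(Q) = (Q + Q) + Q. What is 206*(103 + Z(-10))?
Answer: 15038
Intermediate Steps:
Z(Q) = 3*Q (Z(Q) = 2*Q + Q = 3*Q)
206*(103 + Z(-10)) = 206*(103 + 3*(-10)) = 206*(103 - 30) = 206*73 = 15038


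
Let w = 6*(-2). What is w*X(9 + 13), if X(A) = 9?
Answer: -108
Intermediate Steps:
w = -12
w*X(9 + 13) = -12*9 = -108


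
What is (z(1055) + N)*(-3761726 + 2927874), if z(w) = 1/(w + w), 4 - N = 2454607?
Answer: 2159348279480654/1055 ≈ 2.0468e+12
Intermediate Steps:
N = -2454603 (N = 4 - 1*2454607 = 4 - 2454607 = -2454603)
z(w) = 1/(2*w)
(z(1055) + N)*(-3761726 + 2927874) = ((1/2)/1055 - 2454603)*(-3761726 + 2927874) = ((1/2)*(1/1055) - 2454603)*(-833852) = (1/2110 - 2454603)*(-833852) = -5179212329/2110*(-833852) = 2159348279480654/1055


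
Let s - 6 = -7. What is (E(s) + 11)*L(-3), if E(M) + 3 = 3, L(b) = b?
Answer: -33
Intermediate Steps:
s = -1 (s = 6 - 7 = -1)
E(M) = 0 (E(M) = -3 + 3 = 0)
(E(s) + 11)*L(-3) = (0 + 11)*(-3) = 11*(-3) = -33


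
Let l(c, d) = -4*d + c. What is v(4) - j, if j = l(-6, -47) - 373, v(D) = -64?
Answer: 127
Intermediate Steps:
l(c, d) = c - 4*d
j = -191 (j = (-6 - 4*(-47)) - 373 = (-6 + 188) - 373 = 182 - 373 = -191)
v(4) - j = -64 - 1*(-191) = -64 + 191 = 127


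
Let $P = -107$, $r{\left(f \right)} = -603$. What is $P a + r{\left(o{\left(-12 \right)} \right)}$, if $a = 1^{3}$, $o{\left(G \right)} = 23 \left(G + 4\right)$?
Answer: $-710$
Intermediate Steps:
$o{\left(G \right)} = 92 + 23 G$ ($o{\left(G \right)} = 23 \left(4 + G\right) = 92 + 23 G$)
$a = 1$
$P a + r{\left(o{\left(-12 \right)} \right)} = \left(-107\right) 1 - 603 = -107 - 603 = -710$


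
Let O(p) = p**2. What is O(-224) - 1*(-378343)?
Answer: 428519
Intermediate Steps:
O(-224) - 1*(-378343) = (-224)**2 - 1*(-378343) = 50176 + 378343 = 428519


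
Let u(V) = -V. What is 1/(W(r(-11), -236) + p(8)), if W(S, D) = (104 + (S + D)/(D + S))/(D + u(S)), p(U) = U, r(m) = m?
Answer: 15/113 ≈ 0.13274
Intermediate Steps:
W(S, D) = 105/(D - S) (W(S, D) = (104 + (S + D)/(D + S))/(D - S) = (104 + (D + S)/(D + S))/(D - S) = (104 + 1)/(D - S) = 105/(D - S))
1/(W(r(-11), -236) + p(8)) = 1/(105/(-236 - 1*(-11)) + 8) = 1/(105/(-236 + 11) + 8) = 1/(105/(-225) + 8) = 1/(105*(-1/225) + 8) = 1/(-7/15 + 8) = 1/(113/15) = 15/113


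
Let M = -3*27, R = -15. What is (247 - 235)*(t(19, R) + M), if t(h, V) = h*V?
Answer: -4392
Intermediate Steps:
t(h, V) = V*h
M = -81
(247 - 235)*(t(19, R) + M) = (247 - 235)*(-15*19 - 81) = 12*(-285 - 81) = 12*(-366) = -4392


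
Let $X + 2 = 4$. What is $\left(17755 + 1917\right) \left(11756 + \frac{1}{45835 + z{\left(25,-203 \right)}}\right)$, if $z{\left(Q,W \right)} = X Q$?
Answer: $\frac{10611550127992}{45885} \approx 2.3126 \cdot 10^{8}$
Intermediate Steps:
$X = 2$ ($X = -2 + 4 = 2$)
$z{\left(Q,W \right)} = 2 Q$
$\left(17755 + 1917\right) \left(11756 + \frac{1}{45835 + z{\left(25,-203 \right)}}\right) = \left(17755 + 1917\right) \left(11756 + \frac{1}{45835 + 2 \cdot 25}\right) = 19672 \left(11756 + \frac{1}{45835 + 50}\right) = 19672 \left(11756 + \frac{1}{45885}\right) = 19672 \cdot \frac{539424061}{45885} = \frac{10611550127992}{45885}$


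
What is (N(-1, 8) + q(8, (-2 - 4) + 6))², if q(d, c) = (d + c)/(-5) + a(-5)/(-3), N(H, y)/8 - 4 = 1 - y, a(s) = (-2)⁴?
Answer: 215296/225 ≈ 956.87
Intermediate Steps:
a(s) = 16
N(H, y) = 40 - 8*y (N(H, y) = 32 + 8*(1 - y) = 32 + (8 - 8*y) = 40 - 8*y)
q(d, c) = -16/3 - c/5 - d/5 (q(d, c) = (d + c)/(-5) + 16/(-3) = (c + d)*(-⅕) + 16*(-⅓) = (-c/5 - d/5) - 16/3 = -16/3 - c/5 - d/5)
(N(-1, 8) + q(8, (-2 - 4) + 6))² = ((40 - 8*8) + (-16/3 - ((-2 - 4) + 6)/5 - ⅕*8))² = ((40 - 64) + (-16/3 - (-6 + 6)/5 - 8/5))² = (-24 + (-16/3 - ⅕*0 - 8/5))² = (-24 + (-16/3 + 0 - 8/5))² = (-24 - 104/15)² = (-464/15)² = 215296/225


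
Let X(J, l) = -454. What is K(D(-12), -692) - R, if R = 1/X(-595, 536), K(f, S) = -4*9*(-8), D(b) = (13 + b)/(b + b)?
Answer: 130753/454 ≈ 288.00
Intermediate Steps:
D(b) = (13 + b)/(2*b) (D(b) = (13 + b)/((2*b)) = (13 + b)*(1/(2*b)) = (13 + b)/(2*b))
K(f, S) = 288 (K(f, S) = -36*(-8) = 288)
R = -1/454 (R = 1/(-454) = -1/454 ≈ -0.0022026)
K(D(-12), -692) - R = 288 - 1*(-1/454) = 288 + 1/454 = 130753/454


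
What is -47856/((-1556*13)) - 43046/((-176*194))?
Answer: 313091219/86333104 ≈ 3.6265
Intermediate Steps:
-47856/((-1556*13)) - 43046/((-176*194)) = -47856/(-20228) - 43046/(-34144) = -47856*(-1/20228) - 43046*(-1/34144) = 11964/5057 + 21523/17072 = 313091219/86333104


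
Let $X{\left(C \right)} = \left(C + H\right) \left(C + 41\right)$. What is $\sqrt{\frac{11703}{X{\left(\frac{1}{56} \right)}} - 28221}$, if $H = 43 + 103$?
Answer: $\frac{i \sqrt{9955253281522193229}}{18782569} \approx 167.99 i$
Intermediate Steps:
$H = 146$
$X{\left(C \right)} = \left(41 + C\right) \left(146 + C\right)$ ($X{\left(C \right)} = \left(C + 146\right) \left(C + 41\right) = \left(146 + C\right) \left(41 + C\right) = \left(41 + C\right) \left(146 + C\right)$)
$\sqrt{\frac{11703}{X{\left(\frac{1}{56} \right)}} - 28221} = \sqrt{\frac{11703}{5986 + \left(\frac{1}{56}\right)^{2} + \frac{187}{56}} - 28221} = \sqrt{\frac{11703}{5986 + \left(\frac{1}{56}\right)^{2} + 187 \cdot \frac{1}{56}} - 28221} = \sqrt{\frac{11703}{5986 + \frac{1}{3136} + \frac{187}{56}} - 28221} = \sqrt{\frac{11703}{\frac{18782569}{3136}} - 28221} = \sqrt{11703 \cdot \frac{3136}{18782569} - 28221} = \sqrt{\frac{36700608}{18782569} - 28221} = \sqrt{- \frac{530026179141}{18782569}} = \frac{i \sqrt{9955253281522193229}}{18782569}$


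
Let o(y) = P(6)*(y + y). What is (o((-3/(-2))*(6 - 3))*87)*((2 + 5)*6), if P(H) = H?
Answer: 197316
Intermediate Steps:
o(y) = 12*y (o(y) = 6*(y + y) = 6*(2*y) = 12*y)
(o((-3/(-2))*(6 - 3))*87)*((2 + 5)*6) = ((12*((-3/(-2))*(6 - 3)))*87)*((2 + 5)*6) = ((12*(-3*(-1/2)*3))*87)*(7*6) = ((12*((3/2)*3))*87)*42 = ((12*(9/2))*87)*42 = (54*87)*42 = 4698*42 = 197316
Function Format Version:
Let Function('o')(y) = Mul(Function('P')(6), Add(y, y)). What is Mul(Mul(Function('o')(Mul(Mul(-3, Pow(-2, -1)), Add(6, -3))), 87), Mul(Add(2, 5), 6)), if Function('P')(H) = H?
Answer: 197316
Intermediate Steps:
Function('o')(y) = Mul(12, y) (Function('o')(y) = Mul(6, Add(y, y)) = Mul(6, Mul(2, y)) = Mul(12, y))
Mul(Mul(Function('o')(Mul(Mul(-3, Pow(-2, -1)), Add(6, -3))), 87), Mul(Add(2, 5), 6)) = Mul(Mul(Mul(12, Mul(Mul(-3, Pow(-2, -1)), Add(6, -3))), 87), Mul(Add(2, 5), 6)) = Mul(Mul(Mul(12, Mul(Mul(-3, Rational(-1, 2)), 3)), 87), Mul(7, 6)) = Mul(Mul(Mul(12, Mul(Rational(3, 2), 3)), 87), 42) = Mul(Mul(Mul(12, Rational(9, 2)), 87), 42) = Mul(Mul(54, 87), 42) = Mul(4698, 42) = 197316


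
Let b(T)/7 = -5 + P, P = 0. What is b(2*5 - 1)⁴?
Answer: 1500625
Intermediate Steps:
b(T) = -35 (b(T) = 7*(-5 + 0) = 7*(-5) = -35)
b(2*5 - 1)⁴ = (-35)⁴ = 1500625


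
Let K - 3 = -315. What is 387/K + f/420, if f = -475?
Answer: -5179/2184 ≈ -2.3713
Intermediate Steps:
K = -312 (K = 3 - 315 = -312)
387/K + f/420 = 387/(-312) - 475/420 = 387*(-1/312) - 475*1/420 = -129/104 - 95/84 = -5179/2184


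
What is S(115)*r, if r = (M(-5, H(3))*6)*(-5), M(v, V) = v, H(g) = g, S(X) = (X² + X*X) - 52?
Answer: 3959700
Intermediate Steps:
S(X) = -52 + 2*X² (S(X) = (X² + X²) - 52 = 2*X² - 52 = -52 + 2*X²)
r = 150 (r = -5*6*(-5) = -30*(-5) = 150)
S(115)*r = (-52 + 2*115²)*150 = (-52 + 2*13225)*150 = (-52 + 26450)*150 = 26398*150 = 3959700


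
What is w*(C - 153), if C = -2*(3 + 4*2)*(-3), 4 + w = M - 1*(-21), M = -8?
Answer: -783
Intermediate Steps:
w = 9 (w = -4 + (-8 - 1*(-21)) = -4 + (-8 + 21) = -4 + 13 = 9)
C = 66 (C = -2*(3 + 8)*(-3) = -2*11*(-3) = -22*(-3) = 66)
w*(C - 153) = 9*(66 - 153) = 9*(-87) = -783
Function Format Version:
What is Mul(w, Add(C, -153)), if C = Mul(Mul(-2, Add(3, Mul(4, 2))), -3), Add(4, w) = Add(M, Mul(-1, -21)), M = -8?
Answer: -783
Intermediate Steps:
w = 9 (w = Add(-4, Add(-8, Mul(-1, -21))) = Add(-4, Add(-8, 21)) = Add(-4, 13) = 9)
C = 66 (C = Mul(Mul(-2, Add(3, 8)), -3) = Mul(Mul(-2, 11), -3) = Mul(-22, -3) = 66)
Mul(w, Add(C, -153)) = Mul(9, Add(66, -153)) = Mul(9, -87) = -783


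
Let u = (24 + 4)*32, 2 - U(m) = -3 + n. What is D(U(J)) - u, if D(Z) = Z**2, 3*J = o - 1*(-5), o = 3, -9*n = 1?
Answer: -70460/81 ≈ -869.88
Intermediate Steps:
n = -1/9 (n = -1/9*1 = -1/9 ≈ -0.11111)
J = 8/3 (J = (3 - 1*(-5))/3 = (3 + 5)/3 = (1/3)*8 = 8/3 ≈ 2.6667)
U(m) = 46/9 (U(m) = 2 - (-3 - 1/9) = 2 - 1*(-28/9) = 2 + 28/9 = 46/9)
u = 896 (u = 28*32 = 896)
D(U(J)) - u = (46/9)**2 - 1*896 = 2116/81 - 896 = -70460/81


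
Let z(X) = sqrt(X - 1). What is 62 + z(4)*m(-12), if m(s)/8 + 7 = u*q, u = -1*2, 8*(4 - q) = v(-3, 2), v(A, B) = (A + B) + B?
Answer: 62 - 118*sqrt(3) ≈ -142.38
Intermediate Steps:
v(A, B) = A + 2*B
q = 31/8 (q = 4 - (-3 + 2*2)/8 = 4 - (-3 + 4)/8 = 4 - 1/8*1 = 4 - 1/8 = 31/8 ≈ 3.8750)
u = -2
m(s) = -118 (m(s) = -56 + 8*(-2*31/8) = -56 + 8*(-31/4) = -56 - 62 = -118)
z(X) = sqrt(-1 + X)
62 + z(4)*m(-12) = 62 + sqrt(-1 + 4)*(-118) = 62 + sqrt(3)*(-118) = 62 - 118*sqrt(3)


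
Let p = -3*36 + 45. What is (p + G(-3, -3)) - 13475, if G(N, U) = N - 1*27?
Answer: -13568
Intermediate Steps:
G(N, U) = -27 + N (G(N, U) = N - 27 = -27 + N)
p = -63 (p = -108 + 45 = -63)
(p + G(-3, -3)) - 13475 = (-63 + (-27 - 3)) - 13475 = (-63 - 30) - 13475 = -93 - 13475 = -13568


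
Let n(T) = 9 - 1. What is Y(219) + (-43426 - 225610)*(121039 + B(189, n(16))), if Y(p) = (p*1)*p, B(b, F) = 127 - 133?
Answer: -32562186227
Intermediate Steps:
n(T) = 8
B(b, F) = -6
Y(p) = p² (Y(p) = p*p = p²)
Y(219) + (-43426 - 225610)*(121039 + B(189, n(16))) = 219² + (-43426 - 225610)*(121039 - 6) = 47961 - 269036*121033 = 47961 - 32562234188 = -32562186227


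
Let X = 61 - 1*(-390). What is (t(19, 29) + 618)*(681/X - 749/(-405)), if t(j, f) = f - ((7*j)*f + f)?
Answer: -48474716/4455 ≈ -10881.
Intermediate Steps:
X = 451 (X = 61 + 390 = 451)
t(j, f) = -7*f*j (t(j, f) = f - (7*f*j + f) = f - (f + 7*f*j) = f + (-f - 7*f*j) = -7*f*j)
(t(19, 29) + 618)*(681/X - 749/(-405)) = (-7*29*19 + 618)*(681/451 - 749/(-405)) = (-3857 + 618)*(681*(1/451) - 749*(-1/405)) = -3239*(681/451 + 749/405) = -3239*613604/182655 = -48474716/4455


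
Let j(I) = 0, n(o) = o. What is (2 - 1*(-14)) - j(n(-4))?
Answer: 16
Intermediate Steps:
(2 - 1*(-14)) - j(n(-4)) = (2 - 1*(-14)) - 1*0 = (2 + 14) + 0 = 16 + 0 = 16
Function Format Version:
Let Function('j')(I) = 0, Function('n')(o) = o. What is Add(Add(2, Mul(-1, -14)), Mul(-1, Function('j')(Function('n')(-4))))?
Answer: 16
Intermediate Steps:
Add(Add(2, Mul(-1, -14)), Mul(-1, Function('j')(Function('n')(-4)))) = Add(Add(2, Mul(-1, -14)), Mul(-1, 0)) = Add(Add(2, 14), 0) = Add(16, 0) = 16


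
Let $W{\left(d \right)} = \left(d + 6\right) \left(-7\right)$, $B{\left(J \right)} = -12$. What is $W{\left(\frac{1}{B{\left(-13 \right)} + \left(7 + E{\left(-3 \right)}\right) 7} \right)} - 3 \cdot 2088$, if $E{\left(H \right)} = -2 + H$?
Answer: $- \frac{12619}{2} \approx -6309.5$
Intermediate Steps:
$W{\left(d \right)} = -42 - 7 d$ ($W{\left(d \right)} = \left(6 + d\right) \left(-7\right) = -42 - 7 d$)
$W{\left(\frac{1}{B{\left(-13 \right)} + \left(7 + E{\left(-3 \right)}\right) 7} \right)} - 3 \cdot 2088 = \left(-42 - \frac{7}{-12 + \left(7 - 5\right) 7}\right) - 3 \cdot 2088 = \left(-42 - \frac{7}{-12 + \left(7 - 5\right) 7}\right) - 6264 = \left(-42 - \frac{7}{-12 + 2 \cdot 7}\right) - 6264 = \left(-42 - \frac{7}{-12 + 14}\right) - 6264 = \left(-42 - \frac{7}{2}\right) - 6264 = - \frac{91}{2} - 6264 = - \frac{12619}{2}$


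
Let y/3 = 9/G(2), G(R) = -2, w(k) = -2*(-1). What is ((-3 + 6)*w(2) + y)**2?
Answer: 225/4 ≈ 56.250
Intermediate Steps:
w(k) = 2
y = -27/2 (y = 3*(9/(-2)) = 3*(9*(-1/2)) = 3*(-9/2) = -27/2 ≈ -13.500)
((-3 + 6)*w(2) + y)**2 = ((-3 + 6)*2 - 27/2)**2 = (3*2 - 27/2)**2 = (6 - 27/2)**2 = (-15/2)**2 = 225/4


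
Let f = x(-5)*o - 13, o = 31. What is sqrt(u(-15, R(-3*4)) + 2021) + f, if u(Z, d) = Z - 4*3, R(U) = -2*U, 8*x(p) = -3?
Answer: -197/8 + sqrt(1994) ≈ 20.029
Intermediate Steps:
x(p) = -3/8 (x(p) = (1/8)*(-3) = -3/8)
u(Z, d) = -12 + Z (u(Z, d) = Z - 12 = -12 + Z)
f = -197/8 (f = -3/8*31 - 13 = -93/8 - 13 = -197/8 ≈ -24.625)
sqrt(u(-15, R(-3*4)) + 2021) + f = sqrt((-12 - 15) + 2021) - 197/8 = sqrt(-27 + 2021) - 197/8 = sqrt(1994) - 197/8 = -197/8 + sqrt(1994)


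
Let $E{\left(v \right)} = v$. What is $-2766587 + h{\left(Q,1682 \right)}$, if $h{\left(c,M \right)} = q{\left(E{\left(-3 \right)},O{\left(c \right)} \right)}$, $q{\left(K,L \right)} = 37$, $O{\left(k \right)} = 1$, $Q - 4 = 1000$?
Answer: $-2766550$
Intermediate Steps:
$Q = 1004$ ($Q = 4 + 1000 = 1004$)
$h{\left(c,M \right)} = 37$
$-2766587 + h{\left(Q,1682 \right)} = -2766587 + 37 = -2766550$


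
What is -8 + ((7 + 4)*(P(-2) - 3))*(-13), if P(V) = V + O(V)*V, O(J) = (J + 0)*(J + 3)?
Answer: 135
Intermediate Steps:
O(J) = J*(3 + J)
P(V) = V + V²*(3 + V) (P(V) = V + (V*(3 + V))*V = V + V²*(3 + V))
-8 + ((7 + 4)*(P(-2) - 3))*(-13) = -8 + ((7 + 4)*(-2*(1 - 2*(3 - 2)) - 3))*(-13) = -8 + (11*(-2*(1 - 2*1) - 3))*(-13) = -8 + (11*(-2*(1 - 2) - 3))*(-13) = -8 + (11*(-2*(-1) - 3))*(-13) = -8 + (11*(2 - 3))*(-13) = -8 + (11*(-1))*(-13) = -8 - 11*(-13) = -8 + 143 = 135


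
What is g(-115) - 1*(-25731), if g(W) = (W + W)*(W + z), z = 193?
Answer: 7791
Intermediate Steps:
g(W) = 2*W*(193 + W) (g(W) = (W + W)*(W + 193) = (2*W)*(193 + W) = 2*W*(193 + W))
g(-115) - 1*(-25731) = 2*(-115)*(193 - 115) - 1*(-25731) = 2*(-115)*78 + 25731 = -17940 + 25731 = 7791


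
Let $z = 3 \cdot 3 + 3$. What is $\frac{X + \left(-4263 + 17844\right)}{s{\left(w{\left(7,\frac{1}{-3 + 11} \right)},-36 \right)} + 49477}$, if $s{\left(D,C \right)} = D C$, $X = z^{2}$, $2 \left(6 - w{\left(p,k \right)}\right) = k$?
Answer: $\frac{54900}{197053} \approx 0.27861$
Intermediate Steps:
$z = 12$ ($z = 9 + 3 = 12$)
$w{\left(p,k \right)} = 6 - \frac{k}{2}$
$X = 144$ ($X = 12^{2} = 144$)
$s{\left(D,C \right)} = C D$
$\frac{X + \left(-4263 + 17844\right)}{s{\left(w{\left(7,\frac{1}{-3 + 11} \right)},-36 \right)} + 49477} = \frac{144 + \left(-4263 + 17844\right)}{- 36 \left(6 - \frac{1}{2 \left(-3 + 11\right)}\right) + 49477} = \frac{144 + 13581}{- 36 \left(6 - \frac{1}{2 \cdot 8}\right) + 49477} = \frac{13725}{- 36 \left(6 - \frac{1}{16}\right) + 49477} = \frac{13725}{\left(-36\right) \frac{95}{16} + 49477} = \frac{13725}{- \frac{855}{4} + 49477} = \frac{13725}{\frac{197053}{4}} = 13725 \cdot \frac{4}{197053} = \frac{54900}{197053}$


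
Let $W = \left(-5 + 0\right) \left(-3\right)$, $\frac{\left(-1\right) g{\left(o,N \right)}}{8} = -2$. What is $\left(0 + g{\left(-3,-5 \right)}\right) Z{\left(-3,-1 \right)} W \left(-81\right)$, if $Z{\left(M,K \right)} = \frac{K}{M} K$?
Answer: $6480$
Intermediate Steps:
$g{\left(o,N \right)} = 16$ ($g{\left(o,N \right)} = \left(-8\right) \left(-2\right) = 16$)
$Z{\left(M,K \right)} = \frac{K^{2}}{M}$
$W = 15$ ($W = \left(-5\right) \left(-3\right) = 15$)
$\left(0 + g{\left(-3,-5 \right)}\right) Z{\left(-3,-1 \right)} W \left(-81\right) = \left(0 + 16\right) \frac{\left(-1\right)^{2}}{-3} \cdot 15 \left(-81\right) = 16 \cdot 1 \left(- \frac{1}{3}\right) 15 \left(-81\right) = 16 \left(- \frac{1}{3}\right) 15 \left(-81\right) = \left(- \frac{16}{3}\right) 15 \left(-81\right) = \left(-80\right) \left(-81\right) = 6480$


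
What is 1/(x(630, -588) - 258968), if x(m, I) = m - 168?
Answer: -1/258506 ≈ -3.8684e-6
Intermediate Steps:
x(m, I) = -168 + m
1/(x(630, -588) - 258968) = 1/((-168 + 630) - 258968) = 1/(462 - 258968) = 1/(-258506) = -1/258506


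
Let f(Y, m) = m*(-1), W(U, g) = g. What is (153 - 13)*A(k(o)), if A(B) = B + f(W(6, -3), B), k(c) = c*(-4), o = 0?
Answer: 0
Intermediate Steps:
f(Y, m) = -m
k(c) = -4*c
A(B) = 0 (A(B) = B - B = 0)
(153 - 13)*A(k(o)) = (153 - 13)*0 = 140*0 = 0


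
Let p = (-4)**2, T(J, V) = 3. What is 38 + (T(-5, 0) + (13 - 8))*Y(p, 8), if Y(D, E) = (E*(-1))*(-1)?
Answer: 102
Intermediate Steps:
p = 16
Y(D, E) = E (Y(D, E) = -E*(-1) = E)
38 + (T(-5, 0) + (13 - 8))*Y(p, 8) = 38 + (3 + (13 - 8))*8 = 38 + (3 + 5)*8 = 38 + 8*8 = 38 + 64 = 102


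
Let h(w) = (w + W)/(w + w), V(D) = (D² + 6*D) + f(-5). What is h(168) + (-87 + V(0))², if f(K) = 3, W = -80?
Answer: 296363/42 ≈ 7056.3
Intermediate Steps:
V(D) = 3 + D² + 6*D (V(D) = (D² + 6*D) + 3 = 3 + D² + 6*D)
h(w) = (-80 + w)/(2*w) (h(w) = (w - 80)/(w + w) = (-80 + w)/((2*w)) = (-80 + w)*(1/(2*w)) = (-80 + w)/(2*w))
h(168) + (-87 + V(0))² = (½)*(-80 + 168)/168 + (-87 + (3 + 0² + 6*0))² = (½)*(1/168)*88 + (-87 + (3 + 0 + 0))² = 11/42 + (-87 + 3)² = 11/42 + (-84)² = 11/42 + 7056 = 296363/42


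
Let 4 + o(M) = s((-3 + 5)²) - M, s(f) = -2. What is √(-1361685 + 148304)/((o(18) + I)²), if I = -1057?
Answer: I*√1213381/1168561 ≈ 0.00094264*I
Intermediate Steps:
o(M) = -6 - M (o(M) = -4 + (-2 - M) = -6 - M)
√(-1361685 + 148304)/((o(18) + I)²) = √(-1361685 + 148304)/(((-6 - 1*18) - 1057)²) = √(-1213381)/(((-6 - 18) - 1057)²) = (I*√1213381)/((-24 - 1057)²) = (I*√1213381)/((-1081)²) = (I*√1213381)/1168561 = (I*√1213381)*(1/1168561) = I*√1213381/1168561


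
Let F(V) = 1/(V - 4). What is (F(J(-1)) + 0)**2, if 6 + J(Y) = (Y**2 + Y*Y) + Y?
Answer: 1/81 ≈ 0.012346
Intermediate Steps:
J(Y) = -6 + Y + 2*Y**2 (J(Y) = -6 + ((Y**2 + Y*Y) + Y) = -6 + ((Y**2 + Y**2) + Y) = -6 + (2*Y**2 + Y) = -6 + (Y + 2*Y**2) = -6 + Y + 2*Y**2)
F(V) = 1/(-4 + V)
(F(J(-1)) + 0)**2 = (1/(-4 + (-6 - 1 + 2*(-1)**2)) + 0)**2 = (1/(-4 + (-6 - 1 + 2*1)) + 0)**2 = (1/(-4 + (-6 - 1 + 2)) + 0)**2 = (1/(-4 - 5) + 0)**2 = (1/(-9) + 0)**2 = (-1/9 + 0)**2 = (-1/9)**2 = 1/81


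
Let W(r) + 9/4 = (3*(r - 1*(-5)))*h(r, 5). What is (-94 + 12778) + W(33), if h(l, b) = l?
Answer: 65775/4 ≈ 16444.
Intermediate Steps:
W(r) = -9/4 + r*(15 + 3*r) (W(r) = -9/4 + (3*(r - 1*(-5)))*r = -9/4 + (3*(r + 5))*r = -9/4 + (3*(5 + r))*r = -9/4 + (15 + 3*r)*r = -9/4 + r*(15 + 3*r))
(-94 + 12778) + W(33) = (-94 + 12778) + (-9/4 + 3*33² + 15*33) = 12684 + (-9/4 + 3*1089 + 495) = 12684 + (-9/4 + 3267 + 495) = 12684 + 15039/4 = 65775/4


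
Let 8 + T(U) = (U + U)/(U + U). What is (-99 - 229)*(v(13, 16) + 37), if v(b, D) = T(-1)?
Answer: -9840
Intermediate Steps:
T(U) = -7 (T(U) = -8 + (U + U)/(U + U) = -8 + (2*U)/((2*U)) = -8 + (2*U)*(1/(2*U)) = -8 + 1 = -7)
v(b, D) = -7
(-99 - 229)*(v(13, 16) + 37) = (-99 - 229)*(-7 + 37) = -328*30 = -9840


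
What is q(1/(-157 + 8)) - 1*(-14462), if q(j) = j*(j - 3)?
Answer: 321071310/22201 ≈ 14462.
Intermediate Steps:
q(j) = j*(-3 + j)
q(1/(-157 + 8)) - 1*(-14462) = (-3 + 1/(-157 + 8))/(-157 + 8) - 1*(-14462) = (-3 + 1/(-149))/(-149) + 14462 = -(-3 - 1/149)/149 + 14462 = -1/149*(-448/149) + 14462 = 448/22201 + 14462 = 321071310/22201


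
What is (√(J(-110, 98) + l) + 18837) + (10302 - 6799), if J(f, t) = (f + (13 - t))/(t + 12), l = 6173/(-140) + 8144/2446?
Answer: 22340 + I*√37721737983545/941710 ≈ 22340.0 + 6.522*I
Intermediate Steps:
l = -6979499/171220 (l = 6173*(-1/140) + 8144*(1/2446) = -6173/140 + 4072/1223 = -6979499/171220 ≈ -40.763)
J(f, t) = (13 + f - t)/(12 + t)
(√(J(-110, 98) + l) + 18837) + (10302 - 6799) = (√((13 - 110 - 1*98)/(12 + 98) - 6979499/171220) + 18837) + (10302 - 6799) = (√((13 - 110 - 98)/110 - 6979499/171220) + 18837) + 3503 = (√((1/110)*(-195) - 6979499/171220) + 18837) + 3503 = (√(-39/22 - 6979499/171220) + 18837) + 3503 = (√(-80113279/1883420) + 18837) + 3503 = (I*√37721737983545/941710 + 18837) + 3503 = (18837 + I*√37721737983545/941710) + 3503 = 22340 + I*√37721737983545/941710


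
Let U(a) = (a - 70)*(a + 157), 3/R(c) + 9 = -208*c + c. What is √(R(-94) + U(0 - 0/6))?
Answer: I*√461901879627/6483 ≈ 104.83*I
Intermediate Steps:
R(c) = 3/(-9 - 207*c) (R(c) = 3/(-9 + (-208*c + c)) = 3/(-9 - 207*c))
U(a) = (-70 + a)*(157 + a)
√(R(-94) + U(0 - 0/6)) = √(-1/(3 + 69*(-94)) + (-10990 + (0 - 0/6)² + 87*(0 - 0/6))) = √(-1/(3 - 6486) + (-10990 + (0 - 0/6)² + 87*(0 - 0/6))) = √(-1/(-6483) + (-10990 + (0 - 2*0)² + 87*(0 - 2*0))) = √(-1*(-1/6483) + (-10990 + (0 + 0)² + 87*(0 + 0))) = √(1/6483 + (-10990 + 0² + 87*0)) = √(1/6483 + (-10990 + 0 + 0)) = √(1/6483 - 10990) = √(-71248169/6483) = I*√461901879627/6483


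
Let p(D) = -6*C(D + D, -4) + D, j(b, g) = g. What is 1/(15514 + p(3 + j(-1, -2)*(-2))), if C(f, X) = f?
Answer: 1/15437 ≈ 6.4779e-5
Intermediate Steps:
p(D) = -11*D (p(D) = -6*(D + D) + D = -12*D + D = -11*D)
1/(15514 + p(3 + j(-1, -2)*(-2))) = 1/(15514 - 11*(3 - 2*(-2))) = 1/(15514 - 11*(3 + 4)) = 1/(15514 - 11*7) = 1/(15514 - 77) = 1/15437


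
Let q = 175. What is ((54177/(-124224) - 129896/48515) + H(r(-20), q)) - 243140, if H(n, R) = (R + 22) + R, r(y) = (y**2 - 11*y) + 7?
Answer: -487705104110113/2008909120 ≈ -2.4277e+5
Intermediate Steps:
r(y) = 7 + y**2 - 11*y
H(n, R) = 22 + 2*R (H(n, R) = (22 + R) + R = 22 + 2*R)
((54177/(-124224) - 129896/48515) + H(r(-20), q)) - 243140 = ((54177/(-124224) - 129896/48515) + (22 + 2*175)) - 243140 = ((54177*(-1/124224) - 129896*1/48515) + (22 + 350)) - 243140 = ((-18059/41408 - 129896/48515) + 372) - 243140 = (-6254865953/2008909120 + 372) - 243140 = 741059326687/2008909120 - 243140 = -487705104110113/2008909120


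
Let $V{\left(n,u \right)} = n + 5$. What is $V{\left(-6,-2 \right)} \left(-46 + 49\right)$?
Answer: $-3$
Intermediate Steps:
$V{\left(n,u \right)} = 5 + n$
$V{\left(-6,-2 \right)} \left(-46 + 49\right) = \left(5 - 6\right) \left(-46 + 49\right) = \left(-1\right) 3 = -3$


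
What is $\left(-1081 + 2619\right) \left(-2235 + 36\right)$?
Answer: $-3382062$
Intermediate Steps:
$\left(-1081 + 2619\right) \left(-2235 + 36\right) = 1538 \left(-2199\right) = -3382062$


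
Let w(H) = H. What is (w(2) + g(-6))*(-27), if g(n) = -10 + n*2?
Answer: 540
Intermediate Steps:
g(n) = -10 + 2*n
(w(2) + g(-6))*(-27) = (2 + (-10 + 2*(-6)))*(-27) = (2 + (-10 - 12))*(-27) = (2 - 22)*(-27) = -20*(-27) = 540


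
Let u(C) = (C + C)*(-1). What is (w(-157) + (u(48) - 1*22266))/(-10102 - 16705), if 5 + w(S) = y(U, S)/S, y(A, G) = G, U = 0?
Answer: 22366/26807 ≈ 0.83433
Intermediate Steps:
u(C) = -2*C (u(C) = (2*C)*(-1) = -2*C)
w(S) = -4 (w(S) = -5 + S/S = -5 + 1 = -4)
(w(-157) + (u(48) - 1*22266))/(-10102 - 16705) = (-4 + (-2*48 - 1*22266))/(-10102 - 16705) = (-4 + (-96 - 22266))/(-26807) = (-4 - 22362)*(-1/26807) = -22366*(-1/26807) = 22366/26807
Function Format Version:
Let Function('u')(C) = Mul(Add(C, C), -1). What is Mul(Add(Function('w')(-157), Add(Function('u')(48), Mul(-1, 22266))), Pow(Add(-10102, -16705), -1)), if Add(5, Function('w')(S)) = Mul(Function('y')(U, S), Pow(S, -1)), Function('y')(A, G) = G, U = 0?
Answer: Rational(22366, 26807) ≈ 0.83433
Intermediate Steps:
Function('u')(C) = Mul(-2, C) (Function('u')(C) = Mul(Mul(2, C), -1) = Mul(-2, C))
Function('w')(S) = -4 (Function('w')(S) = Add(-5, Mul(S, Pow(S, -1))) = Add(-5, 1) = -4)
Mul(Add(Function('w')(-157), Add(Function('u')(48), Mul(-1, 22266))), Pow(Add(-10102, -16705), -1)) = Mul(Add(-4, Add(Mul(-2, 48), Mul(-1, 22266))), Pow(Add(-10102, -16705), -1)) = Mul(Add(-4, Add(-96, -22266)), Pow(-26807, -1)) = Mul(Add(-4, -22362), Rational(-1, 26807)) = Mul(-22366, Rational(-1, 26807)) = Rational(22366, 26807)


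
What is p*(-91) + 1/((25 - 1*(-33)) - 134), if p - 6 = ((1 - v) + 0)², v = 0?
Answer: -48413/76 ≈ -637.01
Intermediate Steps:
p = 7 (p = 6 + ((1 - 1*0) + 0)² = 6 + ((1 + 0) + 0)² = 6 + (1 + 0)² = 6 + 1² = 6 + 1 = 7)
p*(-91) + 1/((25 - 1*(-33)) - 134) = 7*(-91) + 1/((25 - 1*(-33)) - 134) = -637 + 1/((25 + 33) - 134) = -637 + 1/(58 - 134) = -637 + 1/(-76) = -637 - 1/76 = -48413/76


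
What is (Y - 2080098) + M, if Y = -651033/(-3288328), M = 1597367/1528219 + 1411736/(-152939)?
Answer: -1598690652490312808634439/768562112753298248 ≈ -2.0801e+6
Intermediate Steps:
M = -1913142066571/233724285641 (M = 1597367*(1/1528219) + 1411736*(-1/152939) = 1597367/1528219 - 1411736/152939 = -1913142066571/233724285641 ≈ -8.1855)
Y = 651033/3288328 (Y = -651033*(-1/3288328) = 651033/3288328 ≈ 0.19798)
(Y - 2080098) + M = (651033/3288328 - 2080098) - 1913142066571/233724285641 = -6840043845111/3288328 - 1913142066571/233724285641 = -1598690652490312808634439/768562112753298248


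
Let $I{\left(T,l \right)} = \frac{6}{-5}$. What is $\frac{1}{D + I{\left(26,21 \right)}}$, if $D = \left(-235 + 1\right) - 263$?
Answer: $- \frac{5}{2491} \approx -0.0020072$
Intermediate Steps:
$I{\left(T,l \right)} = - \frac{6}{5}$ ($I{\left(T,l \right)} = 6 \left(- \frac{1}{5}\right) = - \frac{6}{5}$)
$D = -497$ ($D = -234 - 263 = -497$)
$\frac{1}{D + I{\left(26,21 \right)}} = \frac{1}{-497 - \frac{6}{5}} = \frac{1}{- \frac{2491}{5}} = - \frac{5}{2491}$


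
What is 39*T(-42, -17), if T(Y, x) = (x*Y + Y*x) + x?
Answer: 55029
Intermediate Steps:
T(Y, x) = x + 2*Y*x (T(Y, x) = (Y*x + Y*x) + x = 2*Y*x + x = x + 2*Y*x)
39*T(-42, -17) = 39*(-17*(1 + 2*(-42))) = 39*(-17*(1 - 84)) = 39*(-17*(-83)) = 39*1411 = 55029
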